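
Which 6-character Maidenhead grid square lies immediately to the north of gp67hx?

GP68ha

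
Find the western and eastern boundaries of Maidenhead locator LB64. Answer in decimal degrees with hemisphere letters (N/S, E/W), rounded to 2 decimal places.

Field L=11, B=1: +11·20° lon, +1·10° lat → SW at lon 40°, lat -80°.
Square 6, 4: +6·2° lon, +4·1° lat → SW at lon 52°, lat -76°.
Cell spans 2° lon × 1° lat.
west 52.00° E, east 54.00° E.

52.00° E, 54.00° E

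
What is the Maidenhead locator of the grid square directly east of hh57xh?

Longitude subsquare x = 23; +1 → 24, wraps to 0 = a, carry into square.
Longitude square 5; +1 → 6.
The latitude characters are unchanged.

HH67ah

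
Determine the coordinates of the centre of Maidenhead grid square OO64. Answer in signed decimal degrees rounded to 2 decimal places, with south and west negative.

54.50, 113.00

Field O=14, O=14: +14·20° lon, +14·10° lat → SW at lon 100°, lat 50°.
Square 6, 4: +6·2° lon, +4·1° lat → SW at lon 112°, lat 54°.
Cell spans 2° lon × 1° lat. Centre is SW corner plus half of each.
latitude 54.50, longitude 113.00.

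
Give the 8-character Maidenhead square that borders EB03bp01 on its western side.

EB03ap91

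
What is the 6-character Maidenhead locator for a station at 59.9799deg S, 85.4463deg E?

Offset from 180°W / 90°S: lon 265.4463°, lat 30.0201°.
Field: lon ⌊265.4463/20⌋ = 13 → N; lat ⌊30.0201/10⌋ = 3 → D.
Square: lon ⌊5.4463/2⌋ = 2; lat ⌊0.0201/1⌋ = 0.
Subsquare: lon ⌊1.4463/0.0833333⌋ = 17 → r; lat ⌊0.0201/0.0416667⌋ = 0 → a.

ND20ra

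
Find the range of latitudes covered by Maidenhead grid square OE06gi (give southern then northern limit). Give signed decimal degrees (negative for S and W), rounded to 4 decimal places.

Field O=14, E=4: +14·20° lon, +4·10° lat → SW at lon 100°, lat -50°.
Square 0, 6: +0·2° lon, +6·1° lat → SW at lon 100°, lat -44°.
Subsquare g=6, i=8: +6·0.0833333° lon, +8·0.0416667° lat → SW at lon 100.5°, lat -43.6667°.
Cell spans 0.0833333° lon × 0.0416667° lat.
south -43.6667, north -43.6250.

-43.6667, -43.6250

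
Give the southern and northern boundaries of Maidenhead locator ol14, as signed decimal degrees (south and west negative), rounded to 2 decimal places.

Field O=14, L=11: +14·20° lon, +11·10° lat → SW at lon 100°, lat 20°.
Square 1, 4: +1·2° lon, +4·1° lat → SW at lon 102°, lat 24°.
Cell spans 2° lon × 1° lat.
south 24.00, north 25.00.

24.00, 25.00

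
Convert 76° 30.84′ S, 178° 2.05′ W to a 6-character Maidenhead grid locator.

Offset from 180°W / 90°S: lon 1.9658°, lat 13.4860°.
Field: 1.9658/20 → 0 → A, 13.4860/10 → 1 → B; chars AB.
Square: 1.9658/2 → 0, 3.4860/1 → 3; chars 03.
Subsquare: 1.9658/0.0833333 → 23 → x, 0.4860/0.0416667 → 11 → l; chars xl.

AB03xl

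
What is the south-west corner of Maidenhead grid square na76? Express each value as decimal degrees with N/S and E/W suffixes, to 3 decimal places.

84.000° S, 94.000° E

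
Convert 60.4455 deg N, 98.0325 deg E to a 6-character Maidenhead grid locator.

NP90ak

Offset from 180°W / 90°S: lon 278.0325°, lat 150.4455°.
Field: 278.0325/20 → 13 → N, 150.4455/10 → 15 → P; chars NP.
Square: 18.0325/2 → 9, 0.4455/1 → 0; chars 90.
Subsquare: 0.0325/0.0833333 → 0 → a, 0.4455/0.0416667 → 10 → k; chars ak.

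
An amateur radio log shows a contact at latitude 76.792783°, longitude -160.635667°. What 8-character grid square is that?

AQ96qt30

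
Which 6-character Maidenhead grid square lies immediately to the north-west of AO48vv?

Longitude subsquare v = 21; −1 → 20 = u.
Latitude subsquare v = 21; +1 → 22 = w.

AO48uw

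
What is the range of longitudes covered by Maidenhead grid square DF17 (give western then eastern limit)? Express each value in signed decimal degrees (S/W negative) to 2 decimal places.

-118.00, -116.00

Field D=3, F=5: +3·20° lon, +5·10° lat → SW at lon -120°, lat -40°.
Square 1, 7: +1·2° lon, +7·1° lat → SW at lon -118°, lat -33°.
Cell spans 2° lon × 1° lat.
west -118.00, east -116.00.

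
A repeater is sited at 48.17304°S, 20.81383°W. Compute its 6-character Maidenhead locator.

Shift to the Maidenhead origin (180°W, 90°S): lon 159.1862, lat 41.8270.
Field: lon ⌊159.1862/20⌋ = 7 → H; lat ⌊41.8270/10⌋ = 4 → E.
Square: lon ⌊19.1862/2⌋ = 9; lat ⌊1.8270/1⌋ = 1.
Subsquare: lon ⌊1.1862/0.0833333⌋ = 14 → o; lat ⌊0.8270/0.0416667⌋ = 19 → t.

HE91ot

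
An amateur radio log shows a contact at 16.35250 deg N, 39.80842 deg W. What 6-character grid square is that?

Add 180° to longitude and 90° to latitude: 140.1916, 106.3525.
Field: lon ⌊140.1916/20⌋ = 7 → H; lat ⌊106.3525/10⌋ = 10 → K.
Square: lon ⌊0.1916/2⌋ = 0; lat ⌊6.3525/1⌋ = 6.
Subsquare: lon ⌊0.1916/0.0833333⌋ = 2 → c; lat ⌊0.3525/0.0416667⌋ = 8 → i.

HK06ci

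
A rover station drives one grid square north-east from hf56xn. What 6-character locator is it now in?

HF66ao

Longitude subsquare x = 23; +1 → 24, wraps to 0 = a, carry into square.
Longitude square 5; +1 → 6.
Latitude subsquare n = 13; +1 → 14 = o.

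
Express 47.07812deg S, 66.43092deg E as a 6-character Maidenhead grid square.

Offset from 180°W / 90°S: lon 246.4309°, lat 42.9219°.
Field: lon ⌊246.4309/20⌋ = 12 → M; lat ⌊42.9219/10⌋ = 4 → E.
Square: lon ⌊6.4309/2⌋ = 3; lat ⌊2.9219/1⌋ = 2.
Subsquare: lon ⌊0.4309/0.0833333⌋ = 5 → f; lat ⌊0.9219/0.0416667⌋ = 22 → w.

ME32fw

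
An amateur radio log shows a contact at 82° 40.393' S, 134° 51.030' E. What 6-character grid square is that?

PA77kh

Shift to the Maidenhead origin (180°W, 90°S): lon 314.8505, lat 7.3268.
Field: lon ⌊314.8505/20⌋ = 15 → P; lat ⌊7.3268/10⌋ = 0 → A.
Square: lon ⌊14.8505/2⌋ = 7; lat ⌊7.3268/1⌋ = 7.
Subsquare: lon ⌊0.8505/0.0833333⌋ = 10 → k; lat ⌊0.3268/0.0416667⌋ = 7 → h.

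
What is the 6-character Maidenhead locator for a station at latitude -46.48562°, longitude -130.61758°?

Add 180° to longitude and 90° to latitude: 49.3824, 43.5144.
Field (20°×10°, letters A–R): 49.3824/20 → 2 → C, 43.5144/10 → 4 → E; chars CE.
Square (2°×1°, digits 0–9): 9.3824/2 → 4, 3.5144/1 → 3; chars 43.
Subsquare (5′×2.5′, letters a–x): 1.3824/0.0833333 → 16 → q, 0.5144/0.0416667 → 12 → m; chars qm.

CE43qm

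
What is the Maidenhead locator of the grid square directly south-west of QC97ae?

QC87xd

Longitude subsquare a = 0; −1 → -1, wraps to 23 = x, carry into square.
Longitude square 9; −1 → 8.
Latitude subsquare e = 4; −1 → 3 = d.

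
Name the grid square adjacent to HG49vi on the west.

Longitude subsquare v = 21; −1 → 20 = u.
The latitude characters are unchanged.

HG49ui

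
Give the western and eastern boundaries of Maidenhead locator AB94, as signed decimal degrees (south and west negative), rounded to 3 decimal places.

Field A=0, B=1: +0·20° lon, +1·10° lat → SW at lon -180°, lat -80°.
Square 9, 4: +9·2° lon, +4·1° lat → SW at lon -162°, lat -76°.
Cell spans 2° lon × 1° lat.
west -162.000, east -160.000.

-162.000, -160.000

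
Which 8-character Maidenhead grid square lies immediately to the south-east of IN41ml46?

IN41ml55

Longitude extended square 4; +1 → 5.
Latitude extended square 6; −1 → 5.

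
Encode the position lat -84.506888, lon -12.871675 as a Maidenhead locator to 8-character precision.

Add 180° to longitude and 90° to latitude: 167.12832, 5.49311.
Field (20°×10°, letters A–R): 167.12832/20 → 8 → I, 5.49311/10 → 0 → A; chars IA.
Square (2°×1°, digits 0–9): 7.12832/2 → 3, 5.49311/1 → 5; chars 35.
Subsquare (5′×2.5′, letters a–x): 1.12832/0.0833333 → 13 → n, 0.49311/0.0416667 → 11 → l; chars nl.
Extended square (30″×15″, digits 0–9): 0.04499/0.00833333 → 5, 0.03478/0.00416667 → 8; chars 58.

IA35nl58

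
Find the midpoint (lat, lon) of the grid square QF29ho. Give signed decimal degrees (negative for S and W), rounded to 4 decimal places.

Field Q=16, F=5: +16·20° lon, +5·10° lat → SW at lon 140°, lat -40°.
Square 2, 9: +2·2° lon, +9·1° lat → SW at lon 144°, lat -31°.
Subsquare h=7, o=14: +7·0.0833333° lon, +14·0.0416667° lat → SW at lon 144.583°, lat -30.4167°.
Cell spans 0.0833333° lon × 0.0416667° lat. Centre is SW corner plus half of each.
latitude -30.3958, longitude 144.6250.

-30.3958, 144.6250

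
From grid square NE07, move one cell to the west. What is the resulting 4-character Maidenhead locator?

Longitude square 0; −1 → -1, wraps to 9, carry into field.
Longitude field N = 13; −1 → 12 = M.
The latitude characters are unchanged.

ME97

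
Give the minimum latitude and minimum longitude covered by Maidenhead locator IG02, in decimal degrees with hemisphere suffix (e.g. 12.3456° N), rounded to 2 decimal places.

Field I=8, G=6: +8·20° lon, +6·10° lat → SW at lon -20°, lat -30°.
Square 0, 2: +0·2° lon, +2·1° lat → SW at lon -20°, lat -28°.
latitude 28.00° S, longitude 20.00° W.

28.00° S, 20.00° W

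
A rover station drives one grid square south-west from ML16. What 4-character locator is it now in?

Longitude square 1; −1 → 0.
Latitude square 6; −1 → 5.

ML05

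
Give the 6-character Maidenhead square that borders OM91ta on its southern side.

Latitude subsquare a = 0; −1 → -1, wraps to 23 = x, carry into square.
Latitude square 1; −1 → 0.
The longitude characters are unchanged.

OM90tx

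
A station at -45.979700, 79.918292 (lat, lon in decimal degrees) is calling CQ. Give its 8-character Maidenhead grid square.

ME94xa04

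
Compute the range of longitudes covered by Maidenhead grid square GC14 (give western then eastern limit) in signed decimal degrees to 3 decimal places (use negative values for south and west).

Field G=6, C=2: +6·20° lon, +2·10° lat → SW at lon -60°, lat -70°.
Square 1, 4: +1·2° lon, +4·1° lat → SW at lon -58°, lat -66°.
Cell spans 2° lon × 1° lat.
west -58.000, east -56.000.

-58.000, -56.000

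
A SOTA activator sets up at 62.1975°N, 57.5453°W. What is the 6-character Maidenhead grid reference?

GP12fe

Shift to the Maidenhead origin (180°W, 90°S): lon 122.4547, lat 152.1975.
Field: lon ⌊122.4547/20⌋ = 6 → G; lat ⌊152.1975/10⌋ = 15 → P.
Square: lon ⌊2.4547/2⌋ = 1; lat ⌊2.1975/1⌋ = 2.
Subsquare: lon ⌊0.4547/0.0833333⌋ = 5 → f; lat ⌊0.1975/0.0416667⌋ = 4 → e.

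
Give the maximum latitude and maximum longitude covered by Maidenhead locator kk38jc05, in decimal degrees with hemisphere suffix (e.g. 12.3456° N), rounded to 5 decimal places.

18.10833° N, 26.75833° E

Field K=10, K=10: +10·20° lon, +10·10° lat → SW at lon 20°, lat 10°.
Square 3, 8: +3·2° lon, +8·1° lat → SW at lon 26°, lat 18°.
Subsquare j=9, c=2: +9·0.0833333° lon, +2·0.0416667° lat → SW at lon 26.75°, lat 18.0833°.
Extended square 0, 5: +0·0.00833333° lon, +5·0.00416667° lat → SW at lon 26.75°, lat 18.1042°.
Cell spans 0.00833333° lon × 0.00416667° lat. NE corner is SW corner plus one full cell.
latitude 18.10833° N, longitude 26.75833° E.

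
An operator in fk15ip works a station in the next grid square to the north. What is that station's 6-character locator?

Latitude subsquare p = 15; +1 → 16 = q.
The longitude characters are unchanged.

FK15iq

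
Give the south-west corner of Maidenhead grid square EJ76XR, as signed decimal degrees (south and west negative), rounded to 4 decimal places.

6.7083, -84.0833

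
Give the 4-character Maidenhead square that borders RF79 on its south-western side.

RF68

Longitude square 7; −1 → 6.
Latitude square 9; −1 → 8.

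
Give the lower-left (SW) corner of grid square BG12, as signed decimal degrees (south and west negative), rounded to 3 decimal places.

-28.000, -158.000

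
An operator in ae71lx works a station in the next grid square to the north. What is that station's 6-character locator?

AE72la

Latitude subsquare x = 23; +1 → 24, wraps to 0 = a, carry into square.
Latitude square 1; +1 → 2.
The longitude characters are unchanged.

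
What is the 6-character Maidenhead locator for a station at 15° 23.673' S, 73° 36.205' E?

Shift to the Maidenhead origin (180°W, 90°S): lon 253.6034, lat 74.6055.
Field (20°×10°, letters A–R): 253.6034/20 → 12 → M, 74.6055/10 → 7 → H; chars MH.
Square (2°×1°, digits 0–9): 13.6034/2 → 6, 4.6055/1 → 4; chars 64.
Subsquare (5′×2.5′, letters a–x): 1.6034/0.0833333 → 19 → t, 0.6055/0.0416667 → 14 → o; chars to.

MH64to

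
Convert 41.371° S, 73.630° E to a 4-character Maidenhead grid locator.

ME68

Add 180° to longitude and 90° to latitude: 253.63, 48.63.
Field: 253.63/20 → 12 → M, 48.63/10 → 4 → E; chars ME.
Square: 13.63/2 → 6, 8.63/1 → 8; chars 68.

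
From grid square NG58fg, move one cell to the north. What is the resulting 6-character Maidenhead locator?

NG58fh

Latitude subsquare g = 6; +1 → 7 = h.
The longitude characters are unchanged.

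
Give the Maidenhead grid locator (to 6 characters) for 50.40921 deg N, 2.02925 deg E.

JO10aj

Add 180° to longitude and 90° to latitude: 182.0292, 140.4092.
Field: 182.0292/20 → 9 → J, 140.4092/10 → 14 → O; chars JO.
Square: 2.0292/2 → 1, 0.4092/1 → 0; chars 10.
Subsquare: 0.0292/0.0833333 → 0 → a, 0.4092/0.0416667 → 9 → j; chars aj.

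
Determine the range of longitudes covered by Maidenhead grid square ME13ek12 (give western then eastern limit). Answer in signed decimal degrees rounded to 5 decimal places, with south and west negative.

Field M=12, E=4: +12·20° lon, +4·10° lat → SW at lon 60°, lat -50°.
Square 1, 3: +1·2° lon, +3·1° lat → SW at lon 62°, lat -47°.
Subsquare e=4, k=10: +4·0.0833333° lon, +10·0.0416667° lat → SW at lon 62.3333°, lat -46.5833°.
Extended square 1, 2: +1·0.00833333° lon, +2·0.00416667° lat → SW at lon 62.3417°, lat -46.575°.
Cell spans 0.00833333° lon × 0.00416667° lat.
west 62.34167, east 62.35000.

62.34167, 62.35000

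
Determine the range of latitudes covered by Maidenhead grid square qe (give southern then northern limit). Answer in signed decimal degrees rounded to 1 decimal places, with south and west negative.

-50.0, -40.0

Field Q=16, E=4: +16·20° lon, +4·10° lat → SW at lon 140°, lat -50°.
Cell spans 20° lon × 10° lat.
south -50.0, north -40.0.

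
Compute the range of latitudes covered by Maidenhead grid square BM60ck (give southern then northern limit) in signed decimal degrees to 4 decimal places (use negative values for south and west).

30.4167, 30.4583

Field B=1, M=12: +1·20° lon, +12·10° lat → SW at lon -160°, lat 30°.
Square 6, 0: +6·2° lon, +0·1° lat → SW at lon -148°, lat 30°.
Subsquare c=2, k=10: +2·0.0833333° lon, +10·0.0416667° lat → SW at lon -147.833°, lat 30.4167°.
Cell spans 0.0833333° lon × 0.0416667° lat.
south 30.4167, north 30.4583.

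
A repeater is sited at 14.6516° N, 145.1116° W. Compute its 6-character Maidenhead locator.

BK74kp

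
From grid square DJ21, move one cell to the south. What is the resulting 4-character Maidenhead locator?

Latitude square 1; −1 → 0.
The longitude characters are unchanged.

DJ20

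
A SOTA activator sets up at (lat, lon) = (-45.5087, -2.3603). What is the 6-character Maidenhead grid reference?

IE84tl

Offset from 180°W / 90°S: lon 177.6397°, lat 44.4913°.
Field: 177.6397/20 → 8 → I, 44.4913/10 → 4 → E; chars IE.
Square: 17.6397/2 → 8, 4.4913/1 → 4; chars 84.
Subsquare: 1.6397/0.0833333 → 19 → t, 0.4913/0.0416667 → 11 → l; chars tl.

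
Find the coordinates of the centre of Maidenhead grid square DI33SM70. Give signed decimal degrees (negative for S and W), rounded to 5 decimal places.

Field D=3, I=8: +3·20° lon, +8·10° lat → SW at lon -120°, lat -10°.
Square 3, 3: +3·2° lon, +3·1° lat → SW at lon -114°, lat -7°.
Subsquare s=18, m=12: +18·0.0833333° lon, +12·0.0416667° lat → SW at lon -112.5°, lat -6.5°.
Extended square 7, 0: +7·0.00833333° lon, +0·0.00416667° lat → SW at lon -112.442°, lat -6.5°.
Cell spans 0.00833333° lon × 0.00416667° lat. Centre is SW corner plus half of each.
latitude -6.49792, longitude -112.43750.

-6.49792, -112.43750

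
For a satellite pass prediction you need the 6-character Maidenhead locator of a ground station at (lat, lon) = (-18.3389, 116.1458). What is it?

OH81bp

Shift to the Maidenhead origin (180°W, 90°S): lon 296.1458, lat 71.6611.
Field: lon ⌊296.1458/20⌋ = 14 → O; lat ⌊71.6611/10⌋ = 7 → H.
Square: lon ⌊16.1458/2⌋ = 8; lat ⌊1.6611/1⌋ = 1.
Subsquare: lon ⌊0.1458/0.0833333⌋ = 1 → b; lat ⌊0.6611/0.0416667⌋ = 15 → p.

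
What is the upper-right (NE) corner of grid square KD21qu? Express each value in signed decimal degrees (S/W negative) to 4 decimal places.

Field K=10, D=3: +10·20° lon, +3·10° lat → SW at lon 20°, lat -60°.
Square 2, 1: +2·2° lon, +1·1° lat → SW at lon 24°, lat -59°.
Subsquare q=16, u=20: +16·0.0833333° lon, +20·0.0416667° lat → SW at lon 25.3333°, lat -58.1667°.
Cell spans 0.0833333° lon × 0.0416667° lat. NE corner is SW corner plus one full cell.
latitude -58.1250, longitude 25.4167.

-58.1250, 25.4167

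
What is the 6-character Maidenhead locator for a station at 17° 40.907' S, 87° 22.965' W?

EH62hh

Add 180° to longitude and 90° to latitude: 92.6172, 72.3182.
Field: lon ⌊92.6172/20⌋ = 4 → E; lat ⌊72.3182/10⌋ = 7 → H.
Square: lon ⌊12.6172/2⌋ = 6; lat ⌊2.3182/1⌋ = 2.
Subsquare: lon ⌊0.6172/0.0833333⌋ = 7 → h; lat ⌊0.3182/0.0416667⌋ = 7 → h.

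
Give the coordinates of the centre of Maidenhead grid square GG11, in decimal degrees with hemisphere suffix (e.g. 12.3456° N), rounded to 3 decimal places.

Field G=6, G=6: +6·20° lon, +6·10° lat → SW at lon -60°, lat -30°.
Square 1, 1: +1·2° lon, +1·1° lat → SW at lon -58°, lat -29°.
Cell spans 2° lon × 1° lat. Centre is SW corner plus half of each.
latitude 28.500° S, longitude 57.000° W.

28.500° S, 57.000° W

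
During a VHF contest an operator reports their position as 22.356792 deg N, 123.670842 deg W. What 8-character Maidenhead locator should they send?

Offset from 180°W / 90°S: lon 56.32916°, lat 112.35679°.
Field: lon ⌊56.32916/20⌋ = 2 → C; lat ⌊112.35679/10⌋ = 11 → L.
Square: lon ⌊16.32916/2⌋ = 8; lat ⌊2.35679/1⌋ = 2.
Subsquare: lon ⌊0.32916/0.0833333⌋ = 3 → d; lat ⌊0.35679/0.0416667⌋ = 8 → i.
Extended square: lon ⌊0.07916/0.00833333⌋ = 9; lat ⌊0.02346/0.00416667⌋ = 5.

CL82di95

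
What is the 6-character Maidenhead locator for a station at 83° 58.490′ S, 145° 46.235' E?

Shift to the Maidenhead origin (180°W, 90°S): lon 325.7706, lat 6.0252.
Field: 325.7706/20 → 16 → Q, 6.0252/10 → 0 → A; chars QA.
Square: 5.7706/2 → 2, 6.0252/1 → 6; chars 26.
Subsquare: 1.7706/0.0833333 → 21 → v, 0.0252/0.0416667 → 0 → a; chars va.

QA26va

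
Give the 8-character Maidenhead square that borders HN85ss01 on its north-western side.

HN85rs92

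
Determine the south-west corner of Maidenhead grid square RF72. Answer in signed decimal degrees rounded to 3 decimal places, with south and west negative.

-38.000, 174.000

Field R=17, F=5: +17·20° lon, +5·10° lat → SW at lon 160°, lat -40°.
Square 7, 2: +7·2° lon, +2·1° lat → SW at lon 174°, lat -38°.
latitude -38.000, longitude 174.000.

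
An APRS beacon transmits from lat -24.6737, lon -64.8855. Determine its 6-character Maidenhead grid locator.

Offset from 180°W / 90°S: lon 115.1145°, lat 65.3263°.
Field (20°×10°, letters A–R): lon ⌊115.1145/20⌋ = 5 → F; lat ⌊65.3263/10⌋ = 6 → G.
Square (2°×1°, digits 0–9): lon ⌊15.1145/2⌋ = 7; lat ⌊5.3263/1⌋ = 5.
Subsquare (5′×2.5′, letters a–x): lon ⌊1.1145/0.0833333⌋ = 13 → n; lat ⌊0.3263/0.0416667⌋ = 7 → h.

FG75nh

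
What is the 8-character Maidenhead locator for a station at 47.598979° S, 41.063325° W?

GE92lj26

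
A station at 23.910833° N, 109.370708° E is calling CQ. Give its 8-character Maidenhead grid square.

OL43qv48

Offset from 180°W / 90°S: lon 289.37071°, lat 113.91083°.
Field: lon ⌊289.37071/20⌋ = 14 → O; lat ⌊113.91083/10⌋ = 11 → L.
Square: lon ⌊9.37071/2⌋ = 4; lat ⌊3.91083/1⌋ = 3.
Subsquare: lon ⌊1.37071/0.0833333⌋ = 16 → q; lat ⌊0.91083/0.0416667⌋ = 21 → v.
Extended square: lon ⌊0.03737/0.00833333⌋ = 4; lat ⌊0.03583/0.00416667⌋ = 8.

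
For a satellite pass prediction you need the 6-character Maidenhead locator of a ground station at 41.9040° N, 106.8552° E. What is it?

Add 180° to longitude and 90° to latitude: 286.8552, 131.9040.
Field: lon ⌊286.8552/20⌋ = 14 → O; lat ⌊131.9040/10⌋ = 13 → N.
Square: lon ⌊6.8552/2⌋ = 3; lat ⌊1.9040/1⌋ = 1.
Subsquare: lon ⌊0.8552/0.0833333⌋ = 10 → k; lat ⌊0.9040/0.0416667⌋ = 21 → v.

ON31kv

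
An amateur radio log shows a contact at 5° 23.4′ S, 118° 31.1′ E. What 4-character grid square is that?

OI94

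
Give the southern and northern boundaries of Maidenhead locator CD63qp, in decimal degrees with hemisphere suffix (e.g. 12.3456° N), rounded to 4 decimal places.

56.3750° S, 56.3333° S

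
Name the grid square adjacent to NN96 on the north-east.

Longitude square 9; +1 → 10, wraps to 0, carry into field.
Longitude field N = 13; +1 → 14 = O.
Latitude square 6; +1 → 7.

ON07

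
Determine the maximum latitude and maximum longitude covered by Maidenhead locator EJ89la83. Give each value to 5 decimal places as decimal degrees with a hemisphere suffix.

Field E=4, J=9: +4·20° lon, +9·10° lat → SW at lon -100°, lat 0°.
Square 8, 9: +8·2° lon, +9·1° lat → SW at lon -84°, lat 9°.
Subsquare l=11, a=0: +11·0.0833333° lon, +0·0.0416667° lat → SW at lon -83.0833°, lat 9°.
Extended square 8, 3: +8·0.00833333° lon, +3·0.00416667° lat → SW at lon -83.0167°, lat 9.0125°.
Cell spans 0.00833333° lon × 0.00416667° lat. NE corner is SW corner plus one full cell.
latitude 9.01667° N, longitude 83.00833° W.

9.01667° N, 83.00833° W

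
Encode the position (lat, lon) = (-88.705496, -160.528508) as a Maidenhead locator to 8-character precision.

AA91rh60

Add 180° to longitude and 90° to latitude: 19.47149, 1.29450.
Field: lon ⌊19.47149/20⌋ = 0 → A; lat ⌊1.29450/10⌋ = 0 → A.
Square: lon ⌊19.47149/2⌋ = 9; lat ⌊1.29450/1⌋ = 1.
Subsquare: lon ⌊1.47149/0.0833333⌋ = 17 → r; lat ⌊0.29450/0.0416667⌋ = 7 → h.
Extended square: lon ⌊0.05483/0.00833333⌋ = 6; lat ⌊0.00284/0.00416667⌋ = 0.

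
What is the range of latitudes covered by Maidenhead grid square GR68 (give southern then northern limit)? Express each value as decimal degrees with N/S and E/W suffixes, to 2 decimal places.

Field G=6, R=17: +6·20° lon, +17·10° lat → SW at lon -60°, lat 80°.
Square 6, 8: +6·2° lon, +8·1° lat → SW at lon -48°, lat 88°.
Cell spans 2° lon × 1° lat.
south 88.00° N, north 89.00° N.

88.00° N, 89.00° N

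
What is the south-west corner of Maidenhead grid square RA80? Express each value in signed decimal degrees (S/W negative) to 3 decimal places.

-90.000, 176.000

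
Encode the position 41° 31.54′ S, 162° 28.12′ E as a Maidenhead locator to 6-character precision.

Offset from 180°W / 90°S: lon 342.4687°, lat 48.4743°.
Field: lon ⌊342.4687/20⌋ = 17 → R; lat ⌊48.4743/10⌋ = 4 → E.
Square: lon ⌊2.4687/2⌋ = 1; lat ⌊8.4743/1⌋ = 8.
Subsquare: lon ⌊0.4687/0.0833333⌋ = 5 → f; lat ⌊0.4743/0.0416667⌋ = 11 → l.

RE18fl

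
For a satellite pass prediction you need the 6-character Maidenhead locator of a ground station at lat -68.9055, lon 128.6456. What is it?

Offset from 180°W / 90°S: lon 308.6456°, lat 21.0945°.
Field (20°×10°, letters A–R): 308.6456/20 → 15 → P, 21.0945/10 → 2 → C; chars PC.
Square (2°×1°, digits 0–9): 8.6456/2 → 4, 1.0945/1 → 1; chars 41.
Subsquare (5′×2.5′, letters a–x): 0.6456/0.0833333 → 7 → h, 0.0945/0.0416667 → 2 → c; chars hc.

PC41hc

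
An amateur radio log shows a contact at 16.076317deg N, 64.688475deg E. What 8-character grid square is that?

MK26ib28

Shift to the Maidenhead origin (180°W, 90°S): lon 244.68847, lat 106.07632.
Field: 244.68847/20 → 12 → M, 106.07632/10 → 10 → K; chars MK.
Square: 4.68847/2 → 2, 6.07632/1 → 6; chars 26.
Subsquare: 0.68847/0.0833333 → 8 → i, 0.07632/0.0416667 → 1 → b; chars ib.
Extended square: 0.02181/0.00833333 → 2, 0.03465/0.00416667 → 8; chars 28.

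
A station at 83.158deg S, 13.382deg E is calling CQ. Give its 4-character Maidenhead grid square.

Shift to the Maidenhead origin (180°W, 90°S): lon 193.38, lat 6.84.
Field: 193.38/20 → 9 → J, 6.84/10 → 0 → A; chars JA.
Square: 13.38/2 → 6, 6.84/1 → 6; chars 66.

JA66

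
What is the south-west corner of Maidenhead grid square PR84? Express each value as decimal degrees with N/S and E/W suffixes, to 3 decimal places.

Field P=15, R=17: +15·20° lon, +17·10° lat → SW at lon 120°, lat 80°.
Square 8, 4: +8·2° lon, +4·1° lat → SW at lon 136°, lat 84°.
latitude 84.000° N, longitude 136.000° E.

84.000° N, 136.000° E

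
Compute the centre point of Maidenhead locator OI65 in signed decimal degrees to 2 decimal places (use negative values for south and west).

-4.50, 113.00

Field O=14, I=8: +14·20° lon, +8·10° lat → SW at lon 100°, lat -10°.
Square 6, 5: +6·2° lon, +5·1° lat → SW at lon 112°, lat -5°.
Cell spans 2° lon × 1° lat. Centre is SW corner plus half of each.
latitude -4.50, longitude 113.00.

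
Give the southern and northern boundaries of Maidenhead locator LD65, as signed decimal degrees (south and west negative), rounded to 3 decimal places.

-55.000, -54.000

Field L=11, D=3: +11·20° lon, +3·10° lat → SW at lon 40°, lat -60°.
Square 6, 5: +6·2° lon, +5·1° lat → SW at lon 52°, lat -55°.
Cell spans 2° lon × 1° lat.
south -55.000, north -54.000.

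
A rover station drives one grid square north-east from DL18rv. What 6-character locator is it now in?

DL18sw

Longitude subsquare r = 17; +1 → 18 = s.
Latitude subsquare v = 21; +1 → 22 = w.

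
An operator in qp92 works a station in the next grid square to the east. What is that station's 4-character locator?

Longitude square 9; +1 → 10, wraps to 0, carry into field.
Longitude field Q = 16; +1 → 17 = R.
The latitude characters are unchanged.

RP02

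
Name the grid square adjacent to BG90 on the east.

CG00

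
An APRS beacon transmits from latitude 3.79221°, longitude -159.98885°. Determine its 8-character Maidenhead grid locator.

Shift to the Maidenhead origin (180°W, 90°S): lon 20.01115, lat 93.79221.
Field (20°×10°, letters A–R): 20.01115/20 → 1 → B, 93.79221/10 → 9 → J; chars BJ.
Square (2°×1°, digits 0–9): 0.01115/2 → 0, 3.79221/1 → 3; chars 03.
Subsquare (5′×2.5′, letters a–x): 0.01115/0.0833333 → 0 → a, 0.79221/0.0416667 → 19 → t; chars at.
Extended square (30″×15″, digits 0–9): 0.01115/0.00833333 → 1, 0.00054/0.00416667 → 0; chars 10.

BJ03at10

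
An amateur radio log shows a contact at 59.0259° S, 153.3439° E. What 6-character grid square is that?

QD60qx

Offset from 180°W / 90°S: lon 333.3439°, lat 30.9741°.
Field: 333.3439/20 → 16 → Q, 30.9741/10 → 3 → D; chars QD.
Square: 13.3439/2 → 6, 0.9741/1 → 0; chars 60.
Subsquare: 1.3439/0.0833333 → 16 → q, 0.9741/0.0416667 → 23 → x; chars qx.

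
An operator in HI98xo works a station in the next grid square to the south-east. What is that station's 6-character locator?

II08an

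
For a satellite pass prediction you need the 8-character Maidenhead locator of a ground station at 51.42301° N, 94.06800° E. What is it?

Add 180° to longitude and 90° to latitude: 274.06800, 141.42301.
Field (20°×10°, letters A–R): lon ⌊274.06800/20⌋ = 13 → N; lat ⌊141.42301/10⌋ = 14 → O.
Square (2°×1°, digits 0–9): lon ⌊14.06800/2⌋ = 7; lat ⌊1.42301/1⌋ = 1.
Subsquare (5′×2.5′, letters a–x): lon ⌊0.06800/0.0833333⌋ = 0 → a; lat ⌊0.42301/0.0416667⌋ = 10 → k.
Extended square (30″×15″, digits 0–9): lon ⌊0.06800/0.00833333⌋ = 8; lat ⌊0.00634/0.00416667⌋ = 1.

NO71ak81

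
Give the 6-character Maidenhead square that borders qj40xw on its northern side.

QJ40xx

Latitude subsquare w = 22; +1 → 23 = x.
The longitude characters are unchanged.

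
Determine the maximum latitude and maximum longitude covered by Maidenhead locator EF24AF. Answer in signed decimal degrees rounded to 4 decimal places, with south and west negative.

-35.7500, -95.9167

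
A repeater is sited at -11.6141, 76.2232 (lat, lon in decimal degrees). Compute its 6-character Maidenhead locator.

Shift to the Maidenhead origin (180°W, 90°S): lon 256.2232, lat 78.3859.
Field: lon ⌊256.2232/20⌋ = 12 → M; lat ⌊78.3859/10⌋ = 7 → H.
Square: lon ⌊16.2232/2⌋ = 8; lat ⌊8.3859/1⌋ = 8.
Subsquare: lon ⌊0.2232/0.0833333⌋ = 2 → c; lat ⌊0.3859/0.0416667⌋ = 9 → j.

MH88cj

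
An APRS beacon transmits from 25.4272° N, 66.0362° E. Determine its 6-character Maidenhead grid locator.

Shift to the Maidenhead origin (180°W, 90°S): lon 246.0362, lat 115.4272.
Field: lon ⌊246.0362/20⌋ = 12 → M; lat ⌊115.4272/10⌋ = 11 → L.
Square: lon ⌊6.0362/2⌋ = 3; lat ⌊5.4272/1⌋ = 5.
Subsquare: lon ⌊0.0362/0.0833333⌋ = 0 → a; lat ⌊0.4272/0.0416667⌋ = 10 → k.

ML35ak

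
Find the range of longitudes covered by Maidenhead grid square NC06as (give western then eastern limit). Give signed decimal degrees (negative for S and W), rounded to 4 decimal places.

Field N=13, C=2: +13·20° lon, +2·10° lat → SW at lon 80°, lat -70°.
Square 0, 6: +0·2° lon, +6·1° lat → SW at lon 80°, lat -64°.
Subsquare a=0, s=18: +0·0.0833333° lon, +18·0.0416667° lat → SW at lon 80°, lat -63.25°.
Cell spans 0.0833333° lon × 0.0416667° lat.
west 80.0000, east 80.0833.

80.0000, 80.0833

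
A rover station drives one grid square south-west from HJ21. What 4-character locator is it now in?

HJ10

Longitude square 2; −1 → 1.
Latitude square 1; −1 → 0.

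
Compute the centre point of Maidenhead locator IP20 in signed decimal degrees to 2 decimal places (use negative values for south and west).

60.50, -15.00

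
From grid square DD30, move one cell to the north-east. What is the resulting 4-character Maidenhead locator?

Longitude square 3; +1 → 4.
Latitude square 0; +1 → 1.

DD41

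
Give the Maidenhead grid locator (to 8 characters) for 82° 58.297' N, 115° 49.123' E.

Add 180° to longitude and 90° to latitude: 295.81872, 172.97162.
Field (20°×10°, letters A–R): 295.81872/20 → 14 → O, 172.97162/10 → 17 → R; chars OR.
Square (2°×1°, digits 0–9): 15.81872/2 → 7, 2.97162/1 → 2; chars 72.
Subsquare (5′×2.5′, letters a–x): 1.81872/0.0833333 → 21 → v, 0.97162/0.0416667 → 23 → x; chars vx.
Extended square (30″×15″, digits 0–9): 0.06872/0.00833333 → 8, 0.01328/0.00416667 → 3; chars 83.

OR72vx83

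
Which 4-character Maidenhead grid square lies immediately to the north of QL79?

Latitude square 9; +1 → 10, wraps to 0, carry into field.
Latitude field L = 11; +1 → 12 = M.
The longitude characters are unchanged.

QM70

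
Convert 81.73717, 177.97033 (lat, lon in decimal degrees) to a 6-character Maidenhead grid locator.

Add 180° to longitude and 90° to latitude: 357.9703, 171.7372.
Field (20°×10°, letters A–R): 357.9703/20 → 17 → R, 171.7372/10 → 17 → R; chars RR.
Square (2°×1°, digits 0–9): 17.9703/2 → 8, 1.7372/1 → 1; chars 81.
Subsquare (5′×2.5′, letters a–x): 1.9703/0.0833333 → 23 → x, 0.7372/0.0416667 → 17 → r; chars xr.

RR81xr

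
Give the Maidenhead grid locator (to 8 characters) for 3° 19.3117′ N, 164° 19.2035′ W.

AJ73uh17

Add 180° to longitude and 90° to latitude: 15.67994, 93.32186.
Field (20°×10°, letters A–R): lon ⌊15.67994/20⌋ = 0 → A; lat ⌊93.32186/10⌋ = 9 → J.
Square (2°×1°, digits 0–9): lon ⌊15.67994/2⌋ = 7; lat ⌊3.32186/1⌋ = 3.
Subsquare (5′×2.5′, letters a–x): lon ⌊1.67994/0.0833333⌋ = 20 → u; lat ⌊0.32186/0.0416667⌋ = 7 → h.
Extended square (30″×15″, digits 0–9): lon ⌊0.01328/0.00833333⌋ = 1; lat ⌊0.03019/0.00416667⌋ = 7.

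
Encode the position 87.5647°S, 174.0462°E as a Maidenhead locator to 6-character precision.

RA72ak

Add 180° to longitude and 90° to latitude: 354.0462, 2.4353.
Field: lon ⌊354.0462/20⌋ = 17 → R; lat ⌊2.4353/10⌋ = 0 → A.
Square: lon ⌊14.0462/2⌋ = 7; lat ⌊2.4353/1⌋ = 2.
Subsquare: lon ⌊0.0462/0.0833333⌋ = 0 → a; lat ⌊0.4353/0.0416667⌋ = 10 → k.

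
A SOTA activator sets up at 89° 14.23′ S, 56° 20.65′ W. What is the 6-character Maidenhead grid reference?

Add 180° to longitude and 90° to latitude: 123.6558, 0.7628.
Field (20°×10°, letters A–R): lon ⌊123.6558/20⌋ = 6 → G; lat ⌊0.7628/10⌋ = 0 → A.
Square (2°×1°, digits 0–9): lon ⌊3.6558/2⌋ = 1; lat ⌊0.7628/1⌋ = 0.
Subsquare (5′×2.5′, letters a–x): lon ⌊1.6558/0.0833333⌋ = 19 → t; lat ⌊0.7628/0.0416667⌋ = 18 → s.

GA10ts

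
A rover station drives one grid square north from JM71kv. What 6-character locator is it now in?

JM71kw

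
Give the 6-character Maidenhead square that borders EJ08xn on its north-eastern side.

EJ18ao

Longitude subsquare x = 23; +1 → 24, wraps to 0 = a, carry into square.
Longitude square 0; +1 → 1.
Latitude subsquare n = 13; +1 → 14 = o.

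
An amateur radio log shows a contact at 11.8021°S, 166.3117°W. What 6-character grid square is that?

Add 180° to longitude and 90° to latitude: 13.6883, 78.1979.
Field: lon ⌊13.6883/20⌋ = 0 → A; lat ⌊78.1979/10⌋ = 7 → H.
Square: lon ⌊13.6883/2⌋ = 6; lat ⌊8.1979/1⌋ = 8.
Subsquare: lon ⌊1.6883/0.0833333⌋ = 20 → u; lat ⌊0.1979/0.0416667⌋ = 4 → e.

AH68ue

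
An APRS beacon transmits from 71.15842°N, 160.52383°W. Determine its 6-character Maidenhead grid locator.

AQ91rd

Offset from 180°W / 90°S: lon 19.4762°, lat 161.1584°.
Field (20°×10°, letters A–R): 19.4762/20 → 0 → A, 161.1584/10 → 16 → Q; chars AQ.
Square (2°×1°, digits 0–9): 19.4762/2 → 9, 1.1584/1 → 1; chars 91.
Subsquare (5′×2.5′, letters a–x): 1.4762/0.0833333 → 17 → r, 0.1584/0.0416667 → 3 → d; chars rd.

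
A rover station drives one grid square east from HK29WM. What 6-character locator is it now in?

Longitude subsquare w = 22; +1 → 23 = x.
The latitude characters are unchanged.

HK29xm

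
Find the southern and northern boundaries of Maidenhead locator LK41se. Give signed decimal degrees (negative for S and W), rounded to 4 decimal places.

Field L=11, K=10: +11·20° lon, +10·10° lat → SW at lon 40°, lat 10°.
Square 4, 1: +4·2° lon, +1·1° lat → SW at lon 48°, lat 11°.
Subsquare s=18, e=4: +18·0.0833333° lon, +4·0.0416667° lat → SW at lon 49.5°, lat 11.1667°.
Cell spans 0.0833333° lon × 0.0416667° lat.
south 11.1667, north 11.2083.

11.1667, 11.2083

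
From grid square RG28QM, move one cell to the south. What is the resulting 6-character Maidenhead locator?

Latitude subsquare m = 12; −1 → 11 = l.
The longitude characters are unchanged.

RG28ql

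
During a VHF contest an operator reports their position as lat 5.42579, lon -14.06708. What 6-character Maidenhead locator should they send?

IJ25xk

Shift to the Maidenhead origin (180°W, 90°S): lon 165.9329, lat 95.4258.
Field: lon ⌊165.9329/20⌋ = 8 → I; lat ⌊95.4258/10⌋ = 9 → J.
Square: lon ⌊5.9329/2⌋ = 2; lat ⌊5.4258/1⌋ = 5.
Subsquare: lon ⌊1.9329/0.0833333⌋ = 23 → x; lat ⌊0.4258/0.0416667⌋ = 10 → k.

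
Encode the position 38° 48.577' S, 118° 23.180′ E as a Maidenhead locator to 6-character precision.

OF91ee

Shift to the Maidenhead origin (180°W, 90°S): lon 298.3863, lat 51.1904.
Field: lon ⌊298.3863/20⌋ = 14 → O; lat ⌊51.1904/10⌋ = 5 → F.
Square: lon ⌊18.3863/2⌋ = 9; lat ⌊1.1904/1⌋ = 1.
Subsquare: lon ⌊0.3863/0.0833333⌋ = 4 → e; lat ⌊0.1904/0.0416667⌋ = 4 → e.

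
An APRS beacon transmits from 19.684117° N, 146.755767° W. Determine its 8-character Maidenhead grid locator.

BK69oq94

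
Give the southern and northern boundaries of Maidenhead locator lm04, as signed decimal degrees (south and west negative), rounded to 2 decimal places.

34.00, 35.00

Field L=11, M=12: +11·20° lon, +12·10° lat → SW at lon 40°, lat 30°.
Square 0, 4: +0·2° lon, +4·1° lat → SW at lon 40°, lat 34°.
Cell spans 2° lon × 1° lat.
south 34.00, north 35.00.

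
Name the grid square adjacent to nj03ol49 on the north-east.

NJ03om50

Longitude extended square 4; +1 → 5.
Latitude extended square 9; +1 → 10, wraps to 0, carry into subsquare.
Latitude subsquare l = 11; +1 → 12 = m.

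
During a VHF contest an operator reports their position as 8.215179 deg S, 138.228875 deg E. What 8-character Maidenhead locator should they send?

Offset from 180°W / 90°S: lon 318.22888°, lat 81.78482°.
Field: 318.22888/20 → 15 → P, 81.78482/10 → 8 → I; chars PI.
Square: 18.22888/2 → 9, 1.78482/1 → 1; chars 91.
Subsquare: 0.22888/0.0833333 → 2 → c, 0.78482/0.0416667 → 18 → s; chars cs.
Extended square: 0.06221/0.00833333 → 7, 0.03482/0.00416667 → 8; chars 78.

PI91cs78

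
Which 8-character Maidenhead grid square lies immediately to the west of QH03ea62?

QH03ea52

Longitude extended square 6; −1 → 5.
The latitude characters are unchanged.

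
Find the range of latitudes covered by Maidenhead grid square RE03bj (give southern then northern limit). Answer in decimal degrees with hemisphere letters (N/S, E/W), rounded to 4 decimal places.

46.6250° S, 46.5833° S

Field R=17, E=4: +17·20° lon, +4·10° lat → SW at lon 160°, lat -50°.
Square 0, 3: +0·2° lon, +3·1° lat → SW at lon 160°, lat -47°.
Subsquare b=1, j=9: +1·0.0833333° lon, +9·0.0416667° lat → SW at lon 160.083°, lat -46.625°.
Cell spans 0.0833333° lon × 0.0416667° lat.
south 46.6250° S, north 46.5833° S.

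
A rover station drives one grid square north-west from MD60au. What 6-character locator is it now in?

MD50xv

Longitude subsquare a = 0; −1 → -1, wraps to 23 = x, carry into square.
Longitude square 6; −1 → 5.
Latitude subsquare u = 20; +1 → 21 = v.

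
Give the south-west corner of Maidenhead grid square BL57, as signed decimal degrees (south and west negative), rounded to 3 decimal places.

Field B=1, L=11: +1·20° lon, +11·10° lat → SW at lon -160°, lat 20°.
Square 5, 7: +5·2° lon, +7·1° lat → SW at lon -150°, lat 27°.
latitude 27.000, longitude -150.000.

27.000, -150.000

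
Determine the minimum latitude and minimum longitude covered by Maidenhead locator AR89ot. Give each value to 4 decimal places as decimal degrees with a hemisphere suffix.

Field A=0, R=17: +0·20° lon, +17·10° lat → SW at lon -180°, lat 80°.
Square 8, 9: +8·2° lon, +9·1° lat → SW at lon -164°, lat 89°.
Subsquare o=14, t=19: +14·0.0833333° lon, +19·0.0416667° lat → SW at lon -162.833°, lat 89.7917°.
latitude 89.7917° N, longitude 162.8333° W.

89.7917° N, 162.8333° W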